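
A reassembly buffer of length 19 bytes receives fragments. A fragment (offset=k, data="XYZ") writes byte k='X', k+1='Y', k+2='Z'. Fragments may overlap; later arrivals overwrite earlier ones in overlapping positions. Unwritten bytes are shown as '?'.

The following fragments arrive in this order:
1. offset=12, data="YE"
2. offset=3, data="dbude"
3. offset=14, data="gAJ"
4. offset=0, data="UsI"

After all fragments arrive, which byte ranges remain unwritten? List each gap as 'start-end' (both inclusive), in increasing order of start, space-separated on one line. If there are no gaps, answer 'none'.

Fragment 1: offset=12 len=2
Fragment 2: offset=3 len=5
Fragment 3: offset=14 len=3
Fragment 4: offset=0 len=3
Gaps: 8-11 17-18

Answer: 8-11 17-18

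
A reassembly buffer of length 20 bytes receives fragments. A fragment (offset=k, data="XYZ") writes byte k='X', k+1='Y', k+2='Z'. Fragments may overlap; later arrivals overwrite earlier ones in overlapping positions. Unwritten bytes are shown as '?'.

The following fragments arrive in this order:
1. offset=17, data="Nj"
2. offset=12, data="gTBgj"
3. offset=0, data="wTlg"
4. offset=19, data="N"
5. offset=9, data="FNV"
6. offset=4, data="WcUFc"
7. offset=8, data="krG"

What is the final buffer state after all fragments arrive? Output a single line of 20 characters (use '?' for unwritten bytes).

Answer: wTlgWcUFkrGVgTBgjNjN

Derivation:
Fragment 1: offset=17 data="Nj" -> buffer=?????????????????Nj?
Fragment 2: offset=12 data="gTBgj" -> buffer=????????????gTBgjNj?
Fragment 3: offset=0 data="wTlg" -> buffer=wTlg????????gTBgjNj?
Fragment 4: offset=19 data="N" -> buffer=wTlg????????gTBgjNjN
Fragment 5: offset=9 data="FNV" -> buffer=wTlg?????FNVgTBgjNjN
Fragment 6: offset=4 data="WcUFc" -> buffer=wTlgWcUFcFNVgTBgjNjN
Fragment 7: offset=8 data="krG" -> buffer=wTlgWcUFkrGVgTBgjNjN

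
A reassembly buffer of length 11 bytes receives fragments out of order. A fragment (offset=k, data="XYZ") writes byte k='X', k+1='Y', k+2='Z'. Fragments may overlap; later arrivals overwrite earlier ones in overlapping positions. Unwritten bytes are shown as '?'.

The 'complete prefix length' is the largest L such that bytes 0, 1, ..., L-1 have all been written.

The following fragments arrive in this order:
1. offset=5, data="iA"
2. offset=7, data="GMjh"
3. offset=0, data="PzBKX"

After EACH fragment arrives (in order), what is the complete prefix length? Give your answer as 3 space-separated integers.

Fragment 1: offset=5 data="iA" -> buffer=?????iA???? -> prefix_len=0
Fragment 2: offset=7 data="GMjh" -> buffer=?????iAGMjh -> prefix_len=0
Fragment 3: offset=0 data="PzBKX" -> buffer=PzBKXiAGMjh -> prefix_len=11

Answer: 0 0 11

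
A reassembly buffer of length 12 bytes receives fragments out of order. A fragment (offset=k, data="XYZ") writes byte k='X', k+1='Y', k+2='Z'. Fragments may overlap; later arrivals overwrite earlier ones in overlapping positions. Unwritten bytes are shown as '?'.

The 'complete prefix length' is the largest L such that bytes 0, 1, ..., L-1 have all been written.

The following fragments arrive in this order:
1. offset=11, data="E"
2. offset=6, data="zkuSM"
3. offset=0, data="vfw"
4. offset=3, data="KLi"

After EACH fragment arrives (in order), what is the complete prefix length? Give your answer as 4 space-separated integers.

Fragment 1: offset=11 data="E" -> buffer=???????????E -> prefix_len=0
Fragment 2: offset=6 data="zkuSM" -> buffer=??????zkuSME -> prefix_len=0
Fragment 3: offset=0 data="vfw" -> buffer=vfw???zkuSME -> prefix_len=3
Fragment 4: offset=3 data="KLi" -> buffer=vfwKLizkuSME -> prefix_len=12

Answer: 0 0 3 12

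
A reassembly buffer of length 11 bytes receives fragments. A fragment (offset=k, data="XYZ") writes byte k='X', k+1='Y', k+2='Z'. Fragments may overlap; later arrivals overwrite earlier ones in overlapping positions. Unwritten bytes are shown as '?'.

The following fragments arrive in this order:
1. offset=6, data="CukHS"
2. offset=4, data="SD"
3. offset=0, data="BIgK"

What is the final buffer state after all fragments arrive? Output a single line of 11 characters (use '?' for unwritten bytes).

Fragment 1: offset=6 data="CukHS" -> buffer=??????CukHS
Fragment 2: offset=4 data="SD" -> buffer=????SDCukHS
Fragment 3: offset=0 data="BIgK" -> buffer=BIgKSDCukHS

Answer: BIgKSDCukHS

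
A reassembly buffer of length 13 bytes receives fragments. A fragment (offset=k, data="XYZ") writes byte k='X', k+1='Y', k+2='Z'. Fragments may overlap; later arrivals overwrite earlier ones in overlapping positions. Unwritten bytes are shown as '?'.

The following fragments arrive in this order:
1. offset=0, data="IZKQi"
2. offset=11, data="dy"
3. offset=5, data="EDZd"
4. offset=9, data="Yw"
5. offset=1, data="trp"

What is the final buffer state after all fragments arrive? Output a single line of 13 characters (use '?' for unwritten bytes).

Fragment 1: offset=0 data="IZKQi" -> buffer=IZKQi????????
Fragment 2: offset=11 data="dy" -> buffer=IZKQi??????dy
Fragment 3: offset=5 data="EDZd" -> buffer=IZKQiEDZd??dy
Fragment 4: offset=9 data="Yw" -> buffer=IZKQiEDZdYwdy
Fragment 5: offset=1 data="trp" -> buffer=ItrpiEDZdYwdy

Answer: ItrpiEDZdYwdy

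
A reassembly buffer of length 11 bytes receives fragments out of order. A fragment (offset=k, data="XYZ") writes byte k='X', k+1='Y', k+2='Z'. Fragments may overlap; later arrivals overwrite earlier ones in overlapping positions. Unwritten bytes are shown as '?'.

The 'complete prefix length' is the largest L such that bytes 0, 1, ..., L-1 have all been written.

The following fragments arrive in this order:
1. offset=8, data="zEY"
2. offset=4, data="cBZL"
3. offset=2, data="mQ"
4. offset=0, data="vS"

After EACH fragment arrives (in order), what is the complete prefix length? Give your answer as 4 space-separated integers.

Fragment 1: offset=8 data="zEY" -> buffer=????????zEY -> prefix_len=0
Fragment 2: offset=4 data="cBZL" -> buffer=????cBZLzEY -> prefix_len=0
Fragment 3: offset=2 data="mQ" -> buffer=??mQcBZLzEY -> prefix_len=0
Fragment 4: offset=0 data="vS" -> buffer=vSmQcBZLzEY -> prefix_len=11

Answer: 0 0 0 11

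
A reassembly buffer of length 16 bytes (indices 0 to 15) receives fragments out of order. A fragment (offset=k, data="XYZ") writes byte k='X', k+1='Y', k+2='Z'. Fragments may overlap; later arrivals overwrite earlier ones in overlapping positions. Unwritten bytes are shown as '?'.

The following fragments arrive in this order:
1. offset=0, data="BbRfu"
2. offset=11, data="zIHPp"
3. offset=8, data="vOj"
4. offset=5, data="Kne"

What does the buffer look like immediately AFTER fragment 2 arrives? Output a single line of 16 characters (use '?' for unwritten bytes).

Answer: BbRfu??????zIHPp

Derivation:
Fragment 1: offset=0 data="BbRfu" -> buffer=BbRfu???????????
Fragment 2: offset=11 data="zIHPp" -> buffer=BbRfu??????zIHPp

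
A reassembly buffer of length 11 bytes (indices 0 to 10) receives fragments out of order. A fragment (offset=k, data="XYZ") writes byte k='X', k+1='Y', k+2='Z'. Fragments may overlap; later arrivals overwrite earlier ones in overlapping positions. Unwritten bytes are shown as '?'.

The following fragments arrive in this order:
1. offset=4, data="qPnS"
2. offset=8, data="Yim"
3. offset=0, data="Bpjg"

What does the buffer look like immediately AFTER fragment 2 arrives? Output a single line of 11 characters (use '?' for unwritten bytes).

Answer: ????qPnSYim

Derivation:
Fragment 1: offset=4 data="qPnS" -> buffer=????qPnS???
Fragment 2: offset=8 data="Yim" -> buffer=????qPnSYim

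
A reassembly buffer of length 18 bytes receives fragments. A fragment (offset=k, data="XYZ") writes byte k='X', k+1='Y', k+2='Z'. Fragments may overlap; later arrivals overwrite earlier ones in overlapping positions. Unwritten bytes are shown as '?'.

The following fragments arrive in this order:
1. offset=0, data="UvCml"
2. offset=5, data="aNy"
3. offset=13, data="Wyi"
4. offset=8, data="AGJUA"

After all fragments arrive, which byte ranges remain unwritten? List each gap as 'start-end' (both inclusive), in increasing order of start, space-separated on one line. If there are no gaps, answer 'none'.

Answer: 16-17

Derivation:
Fragment 1: offset=0 len=5
Fragment 2: offset=5 len=3
Fragment 3: offset=13 len=3
Fragment 4: offset=8 len=5
Gaps: 16-17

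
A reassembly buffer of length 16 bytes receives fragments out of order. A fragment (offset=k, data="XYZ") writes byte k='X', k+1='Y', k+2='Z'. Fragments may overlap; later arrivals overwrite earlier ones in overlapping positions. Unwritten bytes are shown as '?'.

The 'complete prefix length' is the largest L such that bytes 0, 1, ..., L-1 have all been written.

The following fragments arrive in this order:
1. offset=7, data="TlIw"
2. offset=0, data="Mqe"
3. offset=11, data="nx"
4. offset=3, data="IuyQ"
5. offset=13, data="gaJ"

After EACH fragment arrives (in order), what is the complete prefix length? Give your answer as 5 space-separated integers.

Fragment 1: offset=7 data="TlIw" -> buffer=???????TlIw????? -> prefix_len=0
Fragment 2: offset=0 data="Mqe" -> buffer=Mqe????TlIw????? -> prefix_len=3
Fragment 3: offset=11 data="nx" -> buffer=Mqe????TlIwnx??? -> prefix_len=3
Fragment 4: offset=3 data="IuyQ" -> buffer=MqeIuyQTlIwnx??? -> prefix_len=13
Fragment 5: offset=13 data="gaJ" -> buffer=MqeIuyQTlIwnxgaJ -> prefix_len=16

Answer: 0 3 3 13 16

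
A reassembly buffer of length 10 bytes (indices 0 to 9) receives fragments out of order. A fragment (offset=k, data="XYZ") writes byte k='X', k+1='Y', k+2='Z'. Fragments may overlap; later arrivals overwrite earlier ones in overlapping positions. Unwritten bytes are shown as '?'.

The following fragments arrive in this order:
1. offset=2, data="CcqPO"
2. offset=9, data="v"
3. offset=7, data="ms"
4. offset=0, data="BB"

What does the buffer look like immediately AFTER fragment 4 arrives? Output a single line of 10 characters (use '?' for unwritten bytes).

Fragment 1: offset=2 data="CcqPO" -> buffer=??CcqPO???
Fragment 2: offset=9 data="v" -> buffer=??CcqPO??v
Fragment 3: offset=7 data="ms" -> buffer=??CcqPOmsv
Fragment 4: offset=0 data="BB" -> buffer=BBCcqPOmsv

Answer: BBCcqPOmsv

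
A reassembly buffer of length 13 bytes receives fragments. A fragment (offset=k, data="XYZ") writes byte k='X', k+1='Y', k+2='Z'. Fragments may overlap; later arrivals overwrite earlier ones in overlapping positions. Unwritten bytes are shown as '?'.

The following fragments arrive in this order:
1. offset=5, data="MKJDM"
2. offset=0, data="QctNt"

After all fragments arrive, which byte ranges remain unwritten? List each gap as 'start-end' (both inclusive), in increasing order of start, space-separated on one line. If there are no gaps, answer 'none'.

Answer: 10-12

Derivation:
Fragment 1: offset=5 len=5
Fragment 2: offset=0 len=5
Gaps: 10-12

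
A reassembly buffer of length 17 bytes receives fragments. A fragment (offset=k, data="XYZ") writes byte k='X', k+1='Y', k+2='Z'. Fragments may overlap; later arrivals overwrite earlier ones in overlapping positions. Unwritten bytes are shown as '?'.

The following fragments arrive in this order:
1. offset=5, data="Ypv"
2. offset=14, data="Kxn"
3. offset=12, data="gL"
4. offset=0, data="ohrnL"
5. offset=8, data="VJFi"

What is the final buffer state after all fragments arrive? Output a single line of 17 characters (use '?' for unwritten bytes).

Answer: ohrnLYpvVJFigLKxn

Derivation:
Fragment 1: offset=5 data="Ypv" -> buffer=?????Ypv?????????
Fragment 2: offset=14 data="Kxn" -> buffer=?????Ypv??????Kxn
Fragment 3: offset=12 data="gL" -> buffer=?????Ypv????gLKxn
Fragment 4: offset=0 data="ohrnL" -> buffer=ohrnLYpv????gLKxn
Fragment 5: offset=8 data="VJFi" -> buffer=ohrnLYpvVJFigLKxn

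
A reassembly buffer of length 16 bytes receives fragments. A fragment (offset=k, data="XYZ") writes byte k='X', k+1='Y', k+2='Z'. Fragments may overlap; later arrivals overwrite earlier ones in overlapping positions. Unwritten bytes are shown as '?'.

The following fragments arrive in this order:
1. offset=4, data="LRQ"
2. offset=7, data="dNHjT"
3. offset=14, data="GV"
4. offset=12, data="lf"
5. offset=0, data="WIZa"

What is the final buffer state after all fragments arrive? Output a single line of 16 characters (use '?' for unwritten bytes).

Answer: WIZaLRQdNHjTlfGV

Derivation:
Fragment 1: offset=4 data="LRQ" -> buffer=????LRQ?????????
Fragment 2: offset=7 data="dNHjT" -> buffer=????LRQdNHjT????
Fragment 3: offset=14 data="GV" -> buffer=????LRQdNHjT??GV
Fragment 4: offset=12 data="lf" -> buffer=????LRQdNHjTlfGV
Fragment 5: offset=0 data="WIZa" -> buffer=WIZaLRQdNHjTlfGV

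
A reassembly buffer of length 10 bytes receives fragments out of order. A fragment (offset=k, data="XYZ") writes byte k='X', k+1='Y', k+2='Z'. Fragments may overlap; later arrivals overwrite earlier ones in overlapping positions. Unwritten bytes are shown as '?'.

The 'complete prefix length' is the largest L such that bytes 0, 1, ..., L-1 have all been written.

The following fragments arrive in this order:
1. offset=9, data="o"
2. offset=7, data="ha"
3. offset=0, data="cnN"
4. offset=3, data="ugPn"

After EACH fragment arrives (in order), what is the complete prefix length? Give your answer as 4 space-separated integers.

Fragment 1: offset=9 data="o" -> buffer=?????????o -> prefix_len=0
Fragment 2: offset=7 data="ha" -> buffer=???????hao -> prefix_len=0
Fragment 3: offset=0 data="cnN" -> buffer=cnN????hao -> prefix_len=3
Fragment 4: offset=3 data="ugPn" -> buffer=cnNugPnhao -> prefix_len=10

Answer: 0 0 3 10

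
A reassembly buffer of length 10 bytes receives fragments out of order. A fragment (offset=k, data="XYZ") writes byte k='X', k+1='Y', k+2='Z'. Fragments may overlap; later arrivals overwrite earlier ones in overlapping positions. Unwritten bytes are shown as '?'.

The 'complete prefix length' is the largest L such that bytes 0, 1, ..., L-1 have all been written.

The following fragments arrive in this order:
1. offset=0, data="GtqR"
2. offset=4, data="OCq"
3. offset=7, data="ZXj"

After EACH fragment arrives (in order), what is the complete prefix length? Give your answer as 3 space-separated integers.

Fragment 1: offset=0 data="GtqR" -> buffer=GtqR?????? -> prefix_len=4
Fragment 2: offset=4 data="OCq" -> buffer=GtqROCq??? -> prefix_len=7
Fragment 3: offset=7 data="ZXj" -> buffer=GtqROCqZXj -> prefix_len=10

Answer: 4 7 10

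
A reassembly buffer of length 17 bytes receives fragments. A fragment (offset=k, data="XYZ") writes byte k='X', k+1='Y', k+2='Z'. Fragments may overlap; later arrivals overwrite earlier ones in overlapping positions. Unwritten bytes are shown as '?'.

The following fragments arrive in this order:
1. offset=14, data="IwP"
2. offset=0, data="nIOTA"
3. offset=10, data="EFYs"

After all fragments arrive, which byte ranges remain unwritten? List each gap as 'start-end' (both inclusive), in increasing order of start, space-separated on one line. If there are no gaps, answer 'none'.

Fragment 1: offset=14 len=3
Fragment 2: offset=0 len=5
Fragment 3: offset=10 len=4
Gaps: 5-9

Answer: 5-9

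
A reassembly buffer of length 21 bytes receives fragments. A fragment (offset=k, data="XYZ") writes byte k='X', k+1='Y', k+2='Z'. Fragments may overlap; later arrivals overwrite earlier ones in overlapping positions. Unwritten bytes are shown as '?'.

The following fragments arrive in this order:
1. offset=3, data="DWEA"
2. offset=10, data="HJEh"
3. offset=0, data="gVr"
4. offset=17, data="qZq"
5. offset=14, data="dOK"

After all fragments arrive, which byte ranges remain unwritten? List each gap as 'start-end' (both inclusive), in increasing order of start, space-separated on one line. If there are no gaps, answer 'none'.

Fragment 1: offset=3 len=4
Fragment 2: offset=10 len=4
Fragment 3: offset=0 len=3
Fragment 4: offset=17 len=3
Fragment 5: offset=14 len=3
Gaps: 7-9 20-20

Answer: 7-9 20-20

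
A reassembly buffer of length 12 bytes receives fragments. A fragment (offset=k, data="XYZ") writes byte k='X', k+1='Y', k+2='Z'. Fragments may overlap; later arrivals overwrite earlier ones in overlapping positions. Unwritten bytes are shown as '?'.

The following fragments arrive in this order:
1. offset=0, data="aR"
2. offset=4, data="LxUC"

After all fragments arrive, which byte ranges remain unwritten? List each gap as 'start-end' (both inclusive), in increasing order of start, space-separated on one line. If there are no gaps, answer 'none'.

Fragment 1: offset=0 len=2
Fragment 2: offset=4 len=4
Gaps: 2-3 8-11

Answer: 2-3 8-11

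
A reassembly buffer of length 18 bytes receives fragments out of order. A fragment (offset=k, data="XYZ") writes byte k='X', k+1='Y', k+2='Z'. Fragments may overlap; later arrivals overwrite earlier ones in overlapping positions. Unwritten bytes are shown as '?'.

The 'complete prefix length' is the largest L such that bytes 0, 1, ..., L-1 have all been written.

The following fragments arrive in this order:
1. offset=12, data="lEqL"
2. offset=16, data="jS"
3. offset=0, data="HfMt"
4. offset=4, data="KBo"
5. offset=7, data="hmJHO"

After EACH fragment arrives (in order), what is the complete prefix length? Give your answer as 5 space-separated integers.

Answer: 0 0 4 7 18

Derivation:
Fragment 1: offset=12 data="lEqL" -> buffer=????????????lEqL?? -> prefix_len=0
Fragment 2: offset=16 data="jS" -> buffer=????????????lEqLjS -> prefix_len=0
Fragment 3: offset=0 data="HfMt" -> buffer=HfMt????????lEqLjS -> prefix_len=4
Fragment 4: offset=4 data="KBo" -> buffer=HfMtKBo?????lEqLjS -> prefix_len=7
Fragment 5: offset=7 data="hmJHO" -> buffer=HfMtKBohmJHOlEqLjS -> prefix_len=18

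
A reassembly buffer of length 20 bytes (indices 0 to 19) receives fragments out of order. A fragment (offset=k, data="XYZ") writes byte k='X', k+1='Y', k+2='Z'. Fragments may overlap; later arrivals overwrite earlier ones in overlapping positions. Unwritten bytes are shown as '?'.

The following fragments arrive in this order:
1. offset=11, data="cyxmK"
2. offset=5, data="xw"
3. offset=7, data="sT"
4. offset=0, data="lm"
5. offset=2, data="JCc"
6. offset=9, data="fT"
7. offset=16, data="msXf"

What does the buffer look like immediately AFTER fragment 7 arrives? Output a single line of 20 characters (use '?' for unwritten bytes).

Answer: lmJCcxwsTfTcyxmKmsXf

Derivation:
Fragment 1: offset=11 data="cyxmK" -> buffer=???????????cyxmK????
Fragment 2: offset=5 data="xw" -> buffer=?????xw????cyxmK????
Fragment 3: offset=7 data="sT" -> buffer=?????xwsT??cyxmK????
Fragment 4: offset=0 data="lm" -> buffer=lm???xwsT??cyxmK????
Fragment 5: offset=2 data="JCc" -> buffer=lmJCcxwsT??cyxmK????
Fragment 6: offset=9 data="fT" -> buffer=lmJCcxwsTfTcyxmK????
Fragment 7: offset=16 data="msXf" -> buffer=lmJCcxwsTfTcyxmKmsXf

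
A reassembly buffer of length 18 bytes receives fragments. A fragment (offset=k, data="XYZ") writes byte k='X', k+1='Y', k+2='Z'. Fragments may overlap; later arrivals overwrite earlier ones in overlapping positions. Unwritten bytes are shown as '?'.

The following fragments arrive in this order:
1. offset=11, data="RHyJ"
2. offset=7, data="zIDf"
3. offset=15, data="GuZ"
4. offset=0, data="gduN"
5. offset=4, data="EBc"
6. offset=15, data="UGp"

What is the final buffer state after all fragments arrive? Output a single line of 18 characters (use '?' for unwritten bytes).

Fragment 1: offset=11 data="RHyJ" -> buffer=???????????RHyJ???
Fragment 2: offset=7 data="zIDf" -> buffer=???????zIDfRHyJ???
Fragment 3: offset=15 data="GuZ" -> buffer=???????zIDfRHyJGuZ
Fragment 4: offset=0 data="gduN" -> buffer=gduN???zIDfRHyJGuZ
Fragment 5: offset=4 data="EBc" -> buffer=gduNEBczIDfRHyJGuZ
Fragment 6: offset=15 data="UGp" -> buffer=gduNEBczIDfRHyJUGp

Answer: gduNEBczIDfRHyJUGp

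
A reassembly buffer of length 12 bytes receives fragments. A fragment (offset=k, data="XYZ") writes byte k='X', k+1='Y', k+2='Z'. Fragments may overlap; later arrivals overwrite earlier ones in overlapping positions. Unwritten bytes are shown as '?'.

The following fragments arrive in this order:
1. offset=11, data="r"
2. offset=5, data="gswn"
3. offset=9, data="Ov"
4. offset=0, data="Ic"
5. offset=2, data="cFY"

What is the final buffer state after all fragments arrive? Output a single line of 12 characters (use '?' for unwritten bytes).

Answer: IccFYgswnOvr

Derivation:
Fragment 1: offset=11 data="r" -> buffer=???????????r
Fragment 2: offset=5 data="gswn" -> buffer=?????gswn??r
Fragment 3: offset=9 data="Ov" -> buffer=?????gswnOvr
Fragment 4: offset=0 data="Ic" -> buffer=Ic???gswnOvr
Fragment 5: offset=2 data="cFY" -> buffer=IccFYgswnOvr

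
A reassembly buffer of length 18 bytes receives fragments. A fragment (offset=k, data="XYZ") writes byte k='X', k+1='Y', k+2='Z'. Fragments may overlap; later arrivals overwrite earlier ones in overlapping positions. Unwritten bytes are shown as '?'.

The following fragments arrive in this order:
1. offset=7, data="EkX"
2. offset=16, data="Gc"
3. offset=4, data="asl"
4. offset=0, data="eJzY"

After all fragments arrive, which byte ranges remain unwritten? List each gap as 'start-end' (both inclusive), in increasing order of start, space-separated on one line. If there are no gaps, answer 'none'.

Fragment 1: offset=7 len=3
Fragment 2: offset=16 len=2
Fragment 3: offset=4 len=3
Fragment 4: offset=0 len=4
Gaps: 10-15

Answer: 10-15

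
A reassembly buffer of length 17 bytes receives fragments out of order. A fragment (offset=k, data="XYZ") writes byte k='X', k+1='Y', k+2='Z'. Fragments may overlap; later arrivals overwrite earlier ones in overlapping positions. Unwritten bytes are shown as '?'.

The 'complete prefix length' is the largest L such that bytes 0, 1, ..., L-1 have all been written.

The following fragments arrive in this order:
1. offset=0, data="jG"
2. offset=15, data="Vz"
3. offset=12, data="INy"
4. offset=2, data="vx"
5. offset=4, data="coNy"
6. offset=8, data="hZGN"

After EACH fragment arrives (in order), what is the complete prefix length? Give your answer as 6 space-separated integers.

Fragment 1: offset=0 data="jG" -> buffer=jG??????????????? -> prefix_len=2
Fragment 2: offset=15 data="Vz" -> buffer=jG?????????????Vz -> prefix_len=2
Fragment 3: offset=12 data="INy" -> buffer=jG??????????INyVz -> prefix_len=2
Fragment 4: offset=2 data="vx" -> buffer=jGvx????????INyVz -> prefix_len=4
Fragment 5: offset=4 data="coNy" -> buffer=jGvxcoNy????INyVz -> prefix_len=8
Fragment 6: offset=8 data="hZGN" -> buffer=jGvxcoNyhZGNINyVz -> prefix_len=17

Answer: 2 2 2 4 8 17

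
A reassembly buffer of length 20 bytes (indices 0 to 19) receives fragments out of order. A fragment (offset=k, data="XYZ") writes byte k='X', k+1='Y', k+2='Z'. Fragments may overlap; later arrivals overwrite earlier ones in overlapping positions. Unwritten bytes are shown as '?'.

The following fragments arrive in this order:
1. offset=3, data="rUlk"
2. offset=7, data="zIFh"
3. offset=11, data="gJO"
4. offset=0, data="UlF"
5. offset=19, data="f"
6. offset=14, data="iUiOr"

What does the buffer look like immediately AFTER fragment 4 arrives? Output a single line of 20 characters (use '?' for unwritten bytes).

Answer: UlFrUlkzIFhgJO??????

Derivation:
Fragment 1: offset=3 data="rUlk" -> buffer=???rUlk?????????????
Fragment 2: offset=7 data="zIFh" -> buffer=???rUlkzIFh?????????
Fragment 3: offset=11 data="gJO" -> buffer=???rUlkzIFhgJO??????
Fragment 4: offset=0 data="UlF" -> buffer=UlFrUlkzIFhgJO??????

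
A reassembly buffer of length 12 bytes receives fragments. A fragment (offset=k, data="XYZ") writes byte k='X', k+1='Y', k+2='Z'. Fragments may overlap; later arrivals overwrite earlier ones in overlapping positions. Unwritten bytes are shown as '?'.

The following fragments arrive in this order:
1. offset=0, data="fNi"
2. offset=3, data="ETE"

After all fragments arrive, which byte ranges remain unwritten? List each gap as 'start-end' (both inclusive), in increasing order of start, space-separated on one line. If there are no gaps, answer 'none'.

Answer: 6-11

Derivation:
Fragment 1: offset=0 len=3
Fragment 2: offset=3 len=3
Gaps: 6-11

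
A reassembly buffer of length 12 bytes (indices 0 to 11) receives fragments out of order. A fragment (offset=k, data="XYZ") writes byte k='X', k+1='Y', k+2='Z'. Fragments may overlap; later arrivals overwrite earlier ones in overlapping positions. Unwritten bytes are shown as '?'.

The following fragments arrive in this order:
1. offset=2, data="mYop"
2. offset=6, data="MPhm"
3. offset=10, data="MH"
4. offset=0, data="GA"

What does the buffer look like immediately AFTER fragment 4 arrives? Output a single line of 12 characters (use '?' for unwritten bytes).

Fragment 1: offset=2 data="mYop" -> buffer=??mYop??????
Fragment 2: offset=6 data="MPhm" -> buffer=??mYopMPhm??
Fragment 3: offset=10 data="MH" -> buffer=??mYopMPhmMH
Fragment 4: offset=0 data="GA" -> buffer=GAmYopMPhmMH

Answer: GAmYopMPhmMH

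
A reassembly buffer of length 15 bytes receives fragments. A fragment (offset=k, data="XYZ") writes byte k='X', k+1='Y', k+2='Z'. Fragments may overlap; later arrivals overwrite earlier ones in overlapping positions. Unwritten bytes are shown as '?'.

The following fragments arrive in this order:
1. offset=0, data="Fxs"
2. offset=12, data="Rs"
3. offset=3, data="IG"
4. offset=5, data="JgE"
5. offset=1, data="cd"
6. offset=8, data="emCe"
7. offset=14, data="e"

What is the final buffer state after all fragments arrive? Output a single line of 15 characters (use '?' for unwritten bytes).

Answer: FcdIGJgEemCeRse

Derivation:
Fragment 1: offset=0 data="Fxs" -> buffer=Fxs????????????
Fragment 2: offset=12 data="Rs" -> buffer=Fxs?????????Rs?
Fragment 3: offset=3 data="IG" -> buffer=FxsIG???????Rs?
Fragment 4: offset=5 data="JgE" -> buffer=FxsIGJgE????Rs?
Fragment 5: offset=1 data="cd" -> buffer=FcdIGJgE????Rs?
Fragment 6: offset=8 data="emCe" -> buffer=FcdIGJgEemCeRs?
Fragment 7: offset=14 data="e" -> buffer=FcdIGJgEemCeRse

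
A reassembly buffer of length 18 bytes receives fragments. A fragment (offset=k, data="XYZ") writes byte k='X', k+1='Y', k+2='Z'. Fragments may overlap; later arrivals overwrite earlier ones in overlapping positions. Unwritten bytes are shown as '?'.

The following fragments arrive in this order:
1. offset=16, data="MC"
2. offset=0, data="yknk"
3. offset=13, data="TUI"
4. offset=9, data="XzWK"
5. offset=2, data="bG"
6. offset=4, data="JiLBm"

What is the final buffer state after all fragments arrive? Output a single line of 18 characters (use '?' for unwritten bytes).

Answer: ykbGJiLBmXzWKTUIMC

Derivation:
Fragment 1: offset=16 data="MC" -> buffer=????????????????MC
Fragment 2: offset=0 data="yknk" -> buffer=yknk????????????MC
Fragment 3: offset=13 data="TUI" -> buffer=yknk?????????TUIMC
Fragment 4: offset=9 data="XzWK" -> buffer=yknk?????XzWKTUIMC
Fragment 5: offset=2 data="bG" -> buffer=ykbG?????XzWKTUIMC
Fragment 6: offset=4 data="JiLBm" -> buffer=ykbGJiLBmXzWKTUIMC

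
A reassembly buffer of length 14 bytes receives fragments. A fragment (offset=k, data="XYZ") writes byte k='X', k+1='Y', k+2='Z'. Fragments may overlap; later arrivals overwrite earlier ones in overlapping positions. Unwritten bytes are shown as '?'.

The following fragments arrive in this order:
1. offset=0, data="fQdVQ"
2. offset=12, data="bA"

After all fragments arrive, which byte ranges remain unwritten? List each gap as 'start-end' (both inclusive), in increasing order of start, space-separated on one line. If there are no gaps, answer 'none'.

Fragment 1: offset=0 len=5
Fragment 2: offset=12 len=2
Gaps: 5-11

Answer: 5-11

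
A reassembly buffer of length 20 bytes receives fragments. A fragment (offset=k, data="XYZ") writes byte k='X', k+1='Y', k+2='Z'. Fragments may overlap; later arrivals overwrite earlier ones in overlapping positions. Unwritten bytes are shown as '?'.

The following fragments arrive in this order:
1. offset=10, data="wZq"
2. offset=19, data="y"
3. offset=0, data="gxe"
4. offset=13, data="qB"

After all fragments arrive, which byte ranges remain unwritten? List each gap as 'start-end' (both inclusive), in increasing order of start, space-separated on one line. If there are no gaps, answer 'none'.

Fragment 1: offset=10 len=3
Fragment 2: offset=19 len=1
Fragment 3: offset=0 len=3
Fragment 4: offset=13 len=2
Gaps: 3-9 15-18

Answer: 3-9 15-18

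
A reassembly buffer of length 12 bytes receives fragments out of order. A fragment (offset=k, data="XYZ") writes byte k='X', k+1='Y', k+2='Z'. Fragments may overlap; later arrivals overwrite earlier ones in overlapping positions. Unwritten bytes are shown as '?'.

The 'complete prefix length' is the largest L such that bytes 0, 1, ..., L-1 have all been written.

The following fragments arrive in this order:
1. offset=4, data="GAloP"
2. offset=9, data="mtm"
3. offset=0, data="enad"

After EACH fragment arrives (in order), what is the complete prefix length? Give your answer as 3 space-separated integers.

Answer: 0 0 12

Derivation:
Fragment 1: offset=4 data="GAloP" -> buffer=????GAloP??? -> prefix_len=0
Fragment 2: offset=9 data="mtm" -> buffer=????GAloPmtm -> prefix_len=0
Fragment 3: offset=0 data="enad" -> buffer=enadGAloPmtm -> prefix_len=12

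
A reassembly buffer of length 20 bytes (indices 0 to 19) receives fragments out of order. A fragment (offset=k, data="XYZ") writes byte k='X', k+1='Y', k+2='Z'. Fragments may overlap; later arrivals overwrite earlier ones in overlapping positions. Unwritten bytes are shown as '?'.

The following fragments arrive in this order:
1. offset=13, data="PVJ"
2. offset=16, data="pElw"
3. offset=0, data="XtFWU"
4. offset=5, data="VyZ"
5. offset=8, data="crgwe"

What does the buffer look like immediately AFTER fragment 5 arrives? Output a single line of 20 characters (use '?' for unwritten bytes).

Fragment 1: offset=13 data="PVJ" -> buffer=?????????????PVJ????
Fragment 2: offset=16 data="pElw" -> buffer=?????????????PVJpElw
Fragment 3: offset=0 data="XtFWU" -> buffer=XtFWU????????PVJpElw
Fragment 4: offset=5 data="VyZ" -> buffer=XtFWUVyZ?????PVJpElw
Fragment 5: offset=8 data="crgwe" -> buffer=XtFWUVyZcrgwePVJpElw

Answer: XtFWUVyZcrgwePVJpElw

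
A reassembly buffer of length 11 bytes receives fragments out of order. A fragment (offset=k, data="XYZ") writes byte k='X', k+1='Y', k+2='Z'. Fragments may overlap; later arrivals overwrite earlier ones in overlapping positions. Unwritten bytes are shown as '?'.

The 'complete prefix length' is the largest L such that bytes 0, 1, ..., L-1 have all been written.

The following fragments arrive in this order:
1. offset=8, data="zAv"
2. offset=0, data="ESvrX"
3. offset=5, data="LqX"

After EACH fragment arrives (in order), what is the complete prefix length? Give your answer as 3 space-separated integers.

Fragment 1: offset=8 data="zAv" -> buffer=????????zAv -> prefix_len=0
Fragment 2: offset=0 data="ESvrX" -> buffer=ESvrX???zAv -> prefix_len=5
Fragment 3: offset=5 data="LqX" -> buffer=ESvrXLqXzAv -> prefix_len=11

Answer: 0 5 11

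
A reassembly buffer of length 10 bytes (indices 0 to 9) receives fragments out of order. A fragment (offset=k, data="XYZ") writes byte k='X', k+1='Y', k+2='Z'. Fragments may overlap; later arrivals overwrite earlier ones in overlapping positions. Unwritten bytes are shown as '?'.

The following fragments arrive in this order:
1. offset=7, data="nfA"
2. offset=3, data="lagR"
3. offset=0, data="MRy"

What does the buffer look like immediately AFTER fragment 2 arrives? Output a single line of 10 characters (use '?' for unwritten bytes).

Answer: ???lagRnfA

Derivation:
Fragment 1: offset=7 data="nfA" -> buffer=???????nfA
Fragment 2: offset=3 data="lagR" -> buffer=???lagRnfA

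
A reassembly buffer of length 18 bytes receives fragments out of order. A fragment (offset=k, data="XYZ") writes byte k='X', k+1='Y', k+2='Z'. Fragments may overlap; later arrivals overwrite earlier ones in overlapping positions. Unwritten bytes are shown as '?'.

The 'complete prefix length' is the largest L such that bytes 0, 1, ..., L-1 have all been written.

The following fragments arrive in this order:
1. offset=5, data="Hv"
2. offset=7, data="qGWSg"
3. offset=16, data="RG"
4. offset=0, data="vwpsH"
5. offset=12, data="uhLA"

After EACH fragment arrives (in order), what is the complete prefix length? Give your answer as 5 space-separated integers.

Fragment 1: offset=5 data="Hv" -> buffer=?????Hv??????????? -> prefix_len=0
Fragment 2: offset=7 data="qGWSg" -> buffer=?????HvqGWSg?????? -> prefix_len=0
Fragment 3: offset=16 data="RG" -> buffer=?????HvqGWSg????RG -> prefix_len=0
Fragment 4: offset=0 data="vwpsH" -> buffer=vwpsHHvqGWSg????RG -> prefix_len=12
Fragment 5: offset=12 data="uhLA" -> buffer=vwpsHHvqGWSguhLARG -> prefix_len=18

Answer: 0 0 0 12 18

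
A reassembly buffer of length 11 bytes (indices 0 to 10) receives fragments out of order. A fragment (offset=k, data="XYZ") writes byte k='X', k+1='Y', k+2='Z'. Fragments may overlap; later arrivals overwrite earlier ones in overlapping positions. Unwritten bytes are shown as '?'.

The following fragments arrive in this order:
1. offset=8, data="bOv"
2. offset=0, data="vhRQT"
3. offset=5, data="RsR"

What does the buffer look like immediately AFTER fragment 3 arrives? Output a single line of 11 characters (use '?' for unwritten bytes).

Fragment 1: offset=8 data="bOv" -> buffer=????????bOv
Fragment 2: offset=0 data="vhRQT" -> buffer=vhRQT???bOv
Fragment 3: offset=5 data="RsR" -> buffer=vhRQTRsRbOv

Answer: vhRQTRsRbOv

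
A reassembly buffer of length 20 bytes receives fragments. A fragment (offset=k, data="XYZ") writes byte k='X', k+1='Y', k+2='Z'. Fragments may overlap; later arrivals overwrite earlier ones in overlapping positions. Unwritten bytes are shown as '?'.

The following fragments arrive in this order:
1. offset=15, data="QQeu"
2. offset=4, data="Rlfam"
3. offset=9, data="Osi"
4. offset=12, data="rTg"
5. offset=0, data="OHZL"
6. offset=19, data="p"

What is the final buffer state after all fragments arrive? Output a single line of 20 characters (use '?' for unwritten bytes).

Answer: OHZLRlfamOsirTgQQeup

Derivation:
Fragment 1: offset=15 data="QQeu" -> buffer=???????????????QQeu?
Fragment 2: offset=4 data="Rlfam" -> buffer=????Rlfam??????QQeu?
Fragment 3: offset=9 data="Osi" -> buffer=????RlfamOsi???QQeu?
Fragment 4: offset=12 data="rTg" -> buffer=????RlfamOsirTgQQeu?
Fragment 5: offset=0 data="OHZL" -> buffer=OHZLRlfamOsirTgQQeu?
Fragment 6: offset=19 data="p" -> buffer=OHZLRlfamOsirTgQQeup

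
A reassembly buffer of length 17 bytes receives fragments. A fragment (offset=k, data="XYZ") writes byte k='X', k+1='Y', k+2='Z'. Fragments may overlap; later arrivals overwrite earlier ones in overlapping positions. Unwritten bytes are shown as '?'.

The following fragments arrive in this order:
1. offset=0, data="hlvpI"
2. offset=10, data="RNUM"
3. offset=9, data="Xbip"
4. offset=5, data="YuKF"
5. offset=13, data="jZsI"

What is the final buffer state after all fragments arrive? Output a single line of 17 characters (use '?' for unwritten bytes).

Fragment 1: offset=0 data="hlvpI" -> buffer=hlvpI????????????
Fragment 2: offset=10 data="RNUM" -> buffer=hlvpI?????RNUM???
Fragment 3: offset=9 data="Xbip" -> buffer=hlvpI????XbipM???
Fragment 4: offset=5 data="YuKF" -> buffer=hlvpIYuKFXbipM???
Fragment 5: offset=13 data="jZsI" -> buffer=hlvpIYuKFXbipjZsI

Answer: hlvpIYuKFXbipjZsI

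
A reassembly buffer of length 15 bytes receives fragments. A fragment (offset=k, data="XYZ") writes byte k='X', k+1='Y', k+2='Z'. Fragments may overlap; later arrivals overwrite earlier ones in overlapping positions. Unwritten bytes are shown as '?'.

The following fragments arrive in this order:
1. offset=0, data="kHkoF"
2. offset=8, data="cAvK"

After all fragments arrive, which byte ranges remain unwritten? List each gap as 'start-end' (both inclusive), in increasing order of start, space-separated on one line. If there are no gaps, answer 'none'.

Fragment 1: offset=0 len=5
Fragment 2: offset=8 len=4
Gaps: 5-7 12-14

Answer: 5-7 12-14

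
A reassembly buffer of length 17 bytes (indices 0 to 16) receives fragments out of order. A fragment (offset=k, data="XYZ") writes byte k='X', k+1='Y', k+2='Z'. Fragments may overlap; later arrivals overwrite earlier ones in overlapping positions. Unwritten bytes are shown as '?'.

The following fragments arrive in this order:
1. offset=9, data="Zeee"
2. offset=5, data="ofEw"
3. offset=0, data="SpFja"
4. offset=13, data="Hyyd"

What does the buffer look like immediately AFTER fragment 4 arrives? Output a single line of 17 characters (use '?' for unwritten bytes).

Fragment 1: offset=9 data="Zeee" -> buffer=?????????Zeee????
Fragment 2: offset=5 data="ofEw" -> buffer=?????ofEwZeee????
Fragment 3: offset=0 data="SpFja" -> buffer=SpFjaofEwZeee????
Fragment 4: offset=13 data="Hyyd" -> buffer=SpFjaofEwZeeeHyyd

Answer: SpFjaofEwZeeeHyyd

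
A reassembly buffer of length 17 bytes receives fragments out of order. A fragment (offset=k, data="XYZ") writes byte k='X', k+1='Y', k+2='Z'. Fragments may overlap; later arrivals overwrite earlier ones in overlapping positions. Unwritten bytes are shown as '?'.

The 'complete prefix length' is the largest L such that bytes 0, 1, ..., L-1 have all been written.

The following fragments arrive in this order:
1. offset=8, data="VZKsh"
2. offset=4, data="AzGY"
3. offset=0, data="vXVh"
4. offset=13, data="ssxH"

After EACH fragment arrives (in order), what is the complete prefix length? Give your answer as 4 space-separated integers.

Fragment 1: offset=8 data="VZKsh" -> buffer=????????VZKsh???? -> prefix_len=0
Fragment 2: offset=4 data="AzGY" -> buffer=????AzGYVZKsh???? -> prefix_len=0
Fragment 3: offset=0 data="vXVh" -> buffer=vXVhAzGYVZKsh???? -> prefix_len=13
Fragment 4: offset=13 data="ssxH" -> buffer=vXVhAzGYVZKshssxH -> prefix_len=17

Answer: 0 0 13 17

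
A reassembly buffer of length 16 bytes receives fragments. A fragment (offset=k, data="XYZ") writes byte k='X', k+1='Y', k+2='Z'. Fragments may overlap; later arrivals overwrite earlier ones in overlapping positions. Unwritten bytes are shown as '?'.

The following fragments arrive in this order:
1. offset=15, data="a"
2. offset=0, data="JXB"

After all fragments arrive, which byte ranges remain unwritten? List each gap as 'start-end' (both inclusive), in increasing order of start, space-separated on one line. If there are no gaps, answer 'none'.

Fragment 1: offset=15 len=1
Fragment 2: offset=0 len=3
Gaps: 3-14

Answer: 3-14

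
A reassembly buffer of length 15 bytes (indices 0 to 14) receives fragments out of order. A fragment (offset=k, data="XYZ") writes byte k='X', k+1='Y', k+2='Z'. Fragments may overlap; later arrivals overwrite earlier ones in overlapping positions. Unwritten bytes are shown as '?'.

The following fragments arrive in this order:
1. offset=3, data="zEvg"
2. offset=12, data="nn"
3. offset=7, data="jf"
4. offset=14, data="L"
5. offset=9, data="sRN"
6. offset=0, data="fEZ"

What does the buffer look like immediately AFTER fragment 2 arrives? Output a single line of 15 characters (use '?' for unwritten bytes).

Answer: ???zEvg?????nn?

Derivation:
Fragment 1: offset=3 data="zEvg" -> buffer=???zEvg????????
Fragment 2: offset=12 data="nn" -> buffer=???zEvg?????nn?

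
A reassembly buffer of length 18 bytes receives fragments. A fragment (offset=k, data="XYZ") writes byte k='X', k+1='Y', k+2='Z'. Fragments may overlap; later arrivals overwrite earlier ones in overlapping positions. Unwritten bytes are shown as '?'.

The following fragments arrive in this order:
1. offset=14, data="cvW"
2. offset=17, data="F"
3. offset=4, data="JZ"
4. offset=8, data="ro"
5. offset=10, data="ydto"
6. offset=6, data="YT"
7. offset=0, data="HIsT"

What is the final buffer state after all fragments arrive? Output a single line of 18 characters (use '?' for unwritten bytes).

Fragment 1: offset=14 data="cvW" -> buffer=??????????????cvW?
Fragment 2: offset=17 data="F" -> buffer=??????????????cvWF
Fragment 3: offset=4 data="JZ" -> buffer=????JZ????????cvWF
Fragment 4: offset=8 data="ro" -> buffer=????JZ??ro????cvWF
Fragment 5: offset=10 data="ydto" -> buffer=????JZ??roydtocvWF
Fragment 6: offset=6 data="YT" -> buffer=????JZYTroydtocvWF
Fragment 7: offset=0 data="HIsT" -> buffer=HIsTJZYTroydtocvWF

Answer: HIsTJZYTroydtocvWF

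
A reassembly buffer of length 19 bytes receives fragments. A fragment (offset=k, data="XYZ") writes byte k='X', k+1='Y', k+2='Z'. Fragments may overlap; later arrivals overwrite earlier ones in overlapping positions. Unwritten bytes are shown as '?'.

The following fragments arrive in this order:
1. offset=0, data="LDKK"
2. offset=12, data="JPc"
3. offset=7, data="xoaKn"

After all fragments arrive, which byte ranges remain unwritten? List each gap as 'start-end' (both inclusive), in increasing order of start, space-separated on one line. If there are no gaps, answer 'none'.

Answer: 4-6 15-18

Derivation:
Fragment 1: offset=0 len=4
Fragment 2: offset=12 len=3
Fragment 3: offset=7 len=5
Gaps: 4-6 15-18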